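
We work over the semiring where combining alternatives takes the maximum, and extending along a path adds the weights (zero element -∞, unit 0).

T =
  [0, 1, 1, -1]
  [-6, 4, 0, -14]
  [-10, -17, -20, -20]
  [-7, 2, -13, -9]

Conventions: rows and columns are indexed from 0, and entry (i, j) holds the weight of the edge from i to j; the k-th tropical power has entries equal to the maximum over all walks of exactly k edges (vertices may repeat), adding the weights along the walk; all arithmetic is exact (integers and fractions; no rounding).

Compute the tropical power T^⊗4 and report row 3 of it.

T^⊗2:
  [0, 5, 1, -1]
  [-2, 8, 4, -7]
  [-10, -9, -9, -11]
  [-4, 6, 2, -8]
T^⊗3:
  [0, 9, 5, -1]
  [2, 12, 8, -3]
  [-10, -5, -9, -11]
  [0, 10, 6, -5]
T^⊗4:
  [3, 13, 9, -1]
  [6, 16, 12, 1]
  [-10, -1, -5, -11]
  [4, 14, 10, -1]
Answer: row 3 of T^⊗4 = [4, 14, 10, -1]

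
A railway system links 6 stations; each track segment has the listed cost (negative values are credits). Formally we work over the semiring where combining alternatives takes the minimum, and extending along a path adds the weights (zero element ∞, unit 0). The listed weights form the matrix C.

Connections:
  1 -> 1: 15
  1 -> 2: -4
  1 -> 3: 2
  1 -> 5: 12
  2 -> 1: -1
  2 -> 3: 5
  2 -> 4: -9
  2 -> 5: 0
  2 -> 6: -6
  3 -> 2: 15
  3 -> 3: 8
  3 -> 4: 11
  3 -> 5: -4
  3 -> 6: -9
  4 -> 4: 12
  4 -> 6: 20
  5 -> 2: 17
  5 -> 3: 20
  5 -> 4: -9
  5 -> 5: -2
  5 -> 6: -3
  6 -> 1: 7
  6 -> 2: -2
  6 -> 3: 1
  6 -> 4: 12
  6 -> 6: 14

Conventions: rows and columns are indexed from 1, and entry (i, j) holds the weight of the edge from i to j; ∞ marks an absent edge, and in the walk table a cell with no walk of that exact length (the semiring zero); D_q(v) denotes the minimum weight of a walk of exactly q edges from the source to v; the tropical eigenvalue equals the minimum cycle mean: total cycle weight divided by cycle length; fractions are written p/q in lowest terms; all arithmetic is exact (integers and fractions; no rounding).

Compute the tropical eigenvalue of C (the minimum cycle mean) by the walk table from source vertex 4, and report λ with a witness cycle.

q=0: [∞, ∞, ∞, 0, ∞, ∞]
q=1: [∞, ∞, ∞, 12, ∞, 20]
q=2: [27, 18, 21, 24, ∞, 32]
q=3: [17, 23, 23, 9, 17, 12]
q=4: [19, 10, 13, 8, 15, 14]
q=5: [9, 12, 15, 1, 9, 4]
q=6: [11, 2, 5, 0, 7, 6]
Optimal cycle mean attained by: cycle 2->6->2, total (-6) + (-2), length 2.
Answer: λ = -4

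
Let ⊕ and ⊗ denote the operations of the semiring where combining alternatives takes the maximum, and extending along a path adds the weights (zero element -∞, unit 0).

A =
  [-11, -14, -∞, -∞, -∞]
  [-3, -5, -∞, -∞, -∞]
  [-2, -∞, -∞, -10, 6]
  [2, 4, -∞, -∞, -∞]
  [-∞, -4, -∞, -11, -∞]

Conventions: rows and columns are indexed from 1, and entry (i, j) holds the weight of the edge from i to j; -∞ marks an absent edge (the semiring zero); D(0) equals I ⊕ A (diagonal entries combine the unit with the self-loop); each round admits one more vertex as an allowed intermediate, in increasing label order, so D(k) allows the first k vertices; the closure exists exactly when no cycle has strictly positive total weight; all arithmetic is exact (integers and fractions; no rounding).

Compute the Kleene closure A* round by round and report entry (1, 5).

D(0):
  [0, -14, -∞, -∞, -∞]
  [-3, 0, -∞, -∞, -∞]
  [-2, -∞, 0, -10, 6]
  [2, 4, -∞, 0, -∞]
  [-∞, -4, -∞, -11, 0]
D(1):
  [0, -14, -∞, -∞, -∞]
  [-3, 0, -∞, -∞, -∞]
  [-2, -16, 0, -10, 6]
  [2, 4, -∞, 0, -∞]
  [-∞, -4, -∞, -11, 0]
D(2):
  [0, -14, -∞, -∞, -∞]
  [-3, 0, -∞, -∞, -∞]
  [-2, -16, 0, -10, 6]
  [2, 4, -∞, 0, -∞]
  [-7, -4, -∞, -11, 0]
D(3):
  [0, -14, -∞, -∞, -∞]
  [-3, 0, -∞, -∞, -∞]
  [-2, -16, 0, -10, 6]
  [2, 4, -∞, 0, -∞]
  [-7, -4, -∞, -11, 0]
D(4):
  [0, -14, -∞, -∞, -∞]
  [-3, 0, -∞, -∞, -∞]
  [-2, -6, 0, -10, 6]
  [2, 4, -∞, 0, -∞]
  [-7, -4, -∞, -11, 0]
D(5):
  [0, -14, -∞, -∞, -∞]
  [-3, 0, -∞, -∞, -∞]
  [-1, 2, 0, -5, 6]
  [2, 4, -∞, 0, -∞]
  [-7, -4, -∞, -11, 0]
Answer: A*[1][5] = -∞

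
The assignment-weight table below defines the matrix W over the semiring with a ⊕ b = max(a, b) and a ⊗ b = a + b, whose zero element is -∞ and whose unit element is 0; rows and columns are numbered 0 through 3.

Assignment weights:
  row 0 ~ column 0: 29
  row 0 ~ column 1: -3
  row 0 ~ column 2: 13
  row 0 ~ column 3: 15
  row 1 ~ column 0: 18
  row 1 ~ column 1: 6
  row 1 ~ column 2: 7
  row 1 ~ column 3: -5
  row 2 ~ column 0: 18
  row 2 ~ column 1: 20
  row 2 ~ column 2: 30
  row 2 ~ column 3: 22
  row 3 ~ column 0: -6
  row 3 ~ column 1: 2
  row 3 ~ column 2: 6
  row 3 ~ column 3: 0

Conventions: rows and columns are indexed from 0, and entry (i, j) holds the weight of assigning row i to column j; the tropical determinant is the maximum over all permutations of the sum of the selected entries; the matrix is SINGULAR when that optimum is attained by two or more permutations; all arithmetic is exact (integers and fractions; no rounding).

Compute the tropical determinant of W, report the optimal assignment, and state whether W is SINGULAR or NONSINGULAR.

σ = (0, 1, 2, 3): 29 + 6 + 30 + 0 = 65
σ = (0, 1, 3, 2): 29 + 6 + 22 + 6 = 63
σ = (0, 2, 1, 3): 29 + 7 + 20 + 0 = 56
σ = (0, 2, 3, 1): 29 + 7 + 22 + 2 = 60
σ = (0, 3, 1, 2): 29 + (-5) + 20 + 6 = 50
σ = (0, 3, 2, 1): 29 + (-5) + 30 + 2 = 56
σ = (1, 0, 2, 3): (-3) + 18 + 30 + 0 = 45
σ = (1, 0, 3, 2): (-3) + 18 + 22 + 6 = 43
σ = (1, 2, 0, 3): (-3) + 7 + 18 + 0 = 22
σ = (1, 2, 3, 0): (-3) + 7 + 22 + (-6) = 20
σ = (1, 3, 0, 2): (-3) + (-5) + 18 + 6 = 16
σ = (1, 3, 2, 0): (-3) + (-5) + 30 + (-6) = 16
σ = (2, 0, 1, 3): 13 + 18 + 20 + 0 = 51
σ = (2, 0, 3, 1): 13 + 18 + 22 + 2 = 55
σ = (2, 1, 0, 3): 13 + 6 + 18 + 0 = 37
σ = (2, 1, 3, 0): 13 + 6 + 22 + (-6) = 35
σ = (2, 3, 0, 1): 13 + (-5) + 18 + 2 = 28
σ = (2, 3, 1, 0): 13 + (-5) + 20 + (-6) = 22
σ = (3, 0, 1, 2): 15 + 18 + 20 + 6 = 59
σ = (3, 0, 2, 1): 15 + 18 + 30 + 2 = 65
σ = (3, 1, 0, 2): 15 + 6 + 18 + 6 = 45
σ = (3, 1, 2, 0): 15 + 6 + 30 + (-6) = 45
σ = (3, 2, 0, 1): 15 + 7 + 18 + 2 = 42
σ = (3, 2, 1, 0): 15 + 7 + 20 + (-6) = 36
Optimal value attained by: σ = (0, 1, 2, 3).
Answer: det⊕(W) = 65; verdict: SINGULAR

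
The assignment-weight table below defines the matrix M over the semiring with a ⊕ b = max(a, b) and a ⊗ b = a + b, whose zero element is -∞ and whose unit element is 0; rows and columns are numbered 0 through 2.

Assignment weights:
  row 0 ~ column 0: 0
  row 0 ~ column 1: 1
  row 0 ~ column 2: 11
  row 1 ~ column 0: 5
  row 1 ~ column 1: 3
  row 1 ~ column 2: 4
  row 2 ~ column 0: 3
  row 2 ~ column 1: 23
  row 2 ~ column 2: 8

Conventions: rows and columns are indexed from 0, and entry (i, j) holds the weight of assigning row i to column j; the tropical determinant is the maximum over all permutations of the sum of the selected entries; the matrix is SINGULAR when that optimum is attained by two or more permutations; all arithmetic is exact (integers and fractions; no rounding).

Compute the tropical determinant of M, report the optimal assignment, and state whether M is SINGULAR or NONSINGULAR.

σ = (0, 1, 2): 0 + 3 + 8 = 11
σ = (0, 2, 1): 0 + 4 + 23 = 27
σ = (1, 0, 2): 1 + 5 + 8 = 14
σ = (1, 2, 0): 1 + 4 + 3 = 8
σ = (2, 0, 1): 11 + 5 + 23 = 39
σ = (2, 1, 0): 11 + 3 + 3 = 17
Optimal value attained by: σ = (2, 0, 1).
Answer: det⊕(M) = 39; verdict: NONSINGULAR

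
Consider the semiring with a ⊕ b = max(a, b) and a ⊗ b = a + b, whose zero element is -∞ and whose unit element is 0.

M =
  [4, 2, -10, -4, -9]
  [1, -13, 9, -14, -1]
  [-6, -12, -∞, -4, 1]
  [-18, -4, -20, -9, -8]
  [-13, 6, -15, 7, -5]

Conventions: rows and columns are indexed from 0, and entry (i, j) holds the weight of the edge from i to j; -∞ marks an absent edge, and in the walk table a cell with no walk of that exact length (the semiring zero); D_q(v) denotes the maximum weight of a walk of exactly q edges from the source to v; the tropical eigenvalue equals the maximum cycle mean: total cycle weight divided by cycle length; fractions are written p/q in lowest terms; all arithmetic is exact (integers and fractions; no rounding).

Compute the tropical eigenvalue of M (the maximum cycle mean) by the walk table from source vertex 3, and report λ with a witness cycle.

q=0: [-∞, -∞, -∞, 0, -∞]
q=1: [-18, -4, -20, -9, -8]
q=2: [-3, -2, 5, -1, -5]
q=3: [1, 1, 7, 2, 6]
q=4: [5, 12, 10, 13, 8]
q=5: [13, 14, 21, 15, 11]
Optimal cycle mean attained by: cycle 1->2->4->1, total 9 + 1 + 6, length 3.
Answer: λ = 16/3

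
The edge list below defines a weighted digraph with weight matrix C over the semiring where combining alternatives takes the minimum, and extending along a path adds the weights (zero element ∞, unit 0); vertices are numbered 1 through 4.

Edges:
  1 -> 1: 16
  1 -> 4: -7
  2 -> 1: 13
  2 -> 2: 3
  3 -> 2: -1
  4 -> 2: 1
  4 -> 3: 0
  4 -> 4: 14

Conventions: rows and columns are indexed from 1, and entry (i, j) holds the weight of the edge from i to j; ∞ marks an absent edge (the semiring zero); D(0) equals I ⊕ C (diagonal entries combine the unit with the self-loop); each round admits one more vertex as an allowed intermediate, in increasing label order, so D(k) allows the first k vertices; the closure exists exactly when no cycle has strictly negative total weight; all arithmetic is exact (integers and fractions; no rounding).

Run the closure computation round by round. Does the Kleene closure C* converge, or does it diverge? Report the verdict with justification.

D(0):
  [0, ∞, ∞, -7]
  [13, 0, ∞, ∞]
  [∞, -1, 0, ∞]
  [∞, 1, 0, 0]
D(1):
  [0, ∞, ∞, -7]
  [13, 0, ∞, 6]
  [∞, -1, 0, ∞]
  [∞, 1, 0, 0]
D(2):
  [0, ∞, ∞, -7]
  [13, 0, ∞, 6]
  [12, -1, 0, 5]
  [14, 1, 0, 0]
D(3):
  [0, ∞, ∞, -7]
  [13, 0, ∞, 6]
  [12, -1, 0, 5]
  [12, -1, 0, 0]
D(4):
  [0, -8, -7, -7]
  [13, 0, 6, 6]
  [12, -1, 0, 5]
  [12, -1, 0, 0]
Key observation: every diagonal entry stays at the unit through all rounds, so no improving cycle exists.
Answer: CONVERGES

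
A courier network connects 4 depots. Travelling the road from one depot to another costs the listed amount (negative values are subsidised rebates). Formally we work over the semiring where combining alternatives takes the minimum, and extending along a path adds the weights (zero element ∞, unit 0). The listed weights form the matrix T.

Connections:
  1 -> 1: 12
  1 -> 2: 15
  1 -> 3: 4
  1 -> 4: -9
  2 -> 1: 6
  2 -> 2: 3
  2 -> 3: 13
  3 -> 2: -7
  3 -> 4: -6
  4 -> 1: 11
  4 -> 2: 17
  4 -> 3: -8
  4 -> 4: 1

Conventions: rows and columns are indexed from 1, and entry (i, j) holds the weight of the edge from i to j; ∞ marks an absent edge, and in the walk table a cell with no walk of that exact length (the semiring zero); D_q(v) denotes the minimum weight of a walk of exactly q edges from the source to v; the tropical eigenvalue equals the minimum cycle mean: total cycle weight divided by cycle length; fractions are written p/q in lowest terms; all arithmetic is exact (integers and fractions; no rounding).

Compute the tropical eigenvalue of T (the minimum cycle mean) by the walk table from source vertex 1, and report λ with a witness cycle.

q=0: [0, ∞, ∞, ∞]
q=1: [12, 15, 4, -9]
q=2: [2, -3, -17, -8]
q=3: [3, -24, -16, -23]
q=4: [-18, -23, -31, -22]
Optimal cycle mean attained by: cycle 3->4->3, total (-6) + (-8), length 2.
Answer: λ = -7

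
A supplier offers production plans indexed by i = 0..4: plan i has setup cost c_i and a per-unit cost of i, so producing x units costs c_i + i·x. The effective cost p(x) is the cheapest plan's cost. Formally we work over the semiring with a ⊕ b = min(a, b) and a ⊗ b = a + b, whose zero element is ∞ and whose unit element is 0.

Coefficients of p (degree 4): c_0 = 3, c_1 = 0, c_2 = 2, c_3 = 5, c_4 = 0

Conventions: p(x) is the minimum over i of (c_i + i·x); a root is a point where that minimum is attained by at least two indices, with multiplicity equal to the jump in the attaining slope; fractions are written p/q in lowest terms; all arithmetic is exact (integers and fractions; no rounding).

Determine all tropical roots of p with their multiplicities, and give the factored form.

hull edge (i=0, c=3) to (i=1, c=0): slope -3, span 1
hull edge (i=1, c=0) to (i=4, c=0): slope 0, span 3
Factored form: p(x) = 0 ⊗ (x ⊕ 0) ⊗ (x ⊕ 0) ⊗ (x ⊕ 0) ⊗ (x ⊕ 3)
Answer: roots = 0 (mult 3), 3 (mult 1)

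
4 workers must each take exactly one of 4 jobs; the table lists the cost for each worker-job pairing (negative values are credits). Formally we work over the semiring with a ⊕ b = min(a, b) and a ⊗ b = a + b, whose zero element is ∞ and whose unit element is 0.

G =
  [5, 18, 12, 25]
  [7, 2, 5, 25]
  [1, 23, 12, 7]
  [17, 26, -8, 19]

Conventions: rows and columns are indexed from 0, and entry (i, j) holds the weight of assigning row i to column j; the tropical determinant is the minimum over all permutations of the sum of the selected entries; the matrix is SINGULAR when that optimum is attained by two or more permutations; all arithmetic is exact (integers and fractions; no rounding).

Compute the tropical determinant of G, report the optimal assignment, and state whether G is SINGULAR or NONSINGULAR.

σ = (0, 1, 2, 3): 5 + 2 + 12 + 19 = 38
σ = (0, 1, 3, 2): 5 + 2 + 7 + (-8) = 6
σ = (0, 2, 1, 3): 5 + 5 + 23 + 19 = 52
σ = (0, 2, 3, 1): 5 + 5 + 7 + 26 = 43
σ = (0, 3, 1, 2): 5 + 25 + 23 + (-8) = 45
σ = (0, 3, 2, 1): 5 + 25 + 12 + 26 = 68
σ = (1, 0, 2, 3): 18 + 7 + 12 + 19 = 56
σ = (1, 0, 3, 2): 18 + 7 + 7 + (-8) = 24
σ = (1, 2, 0, 3): 18 + 5 + 1 + 19 = 43
σ = (1, 2, 3, 0): 18 + 5 + 7 + 17 = 47
σ = (1, 3, 0, 2): 18 + 25 + 1 + (-8) = 36
σ = (1, 3, 2, 0): 18 + 25 + 12 + 17 = 72
σ = (2, 0, 1, 3): 12 + 7 + 23 + 19 = 61
σ = (2, 0, 3, 1): 12 + 7 + 7 + 26 = 52
σ = (2, 1, 0, 3): 12 + 2 + 1 + 19 = 34
σ = (2, 1, 3, 0): 12 + 2 + 7 + 17 = 38
σ = (2, 3, 0, 1): 12 + 25 + 1 + 26 = 64
σ = (2, 3, 1, 0): 12 + 25 + 23 + 17 = 77
σ = (3, 0, 1, 2): 25 + 7 + 23 + (-8) = 47
σ = (3, 0, 2, 1): 25 + 7 + 12 + 26 = 70
σ = (3, 1, 0, 2): 25 + 2 + 1 + (-8) = 20
σ = (3, 1, 2, 0): 25 + 2 + 12 + 17 = 56
σ = (3, 2, 0, 1): 25 + 5 + 1 + 26 = 57
σ = (3, 2, 1, 0): 25 + 5 + 23 + 17 = 70
Optimal value attained by: σ = (0, 1, 3, 2).
Answer: det⊕(G) = 6; verdict: NONSINGULAR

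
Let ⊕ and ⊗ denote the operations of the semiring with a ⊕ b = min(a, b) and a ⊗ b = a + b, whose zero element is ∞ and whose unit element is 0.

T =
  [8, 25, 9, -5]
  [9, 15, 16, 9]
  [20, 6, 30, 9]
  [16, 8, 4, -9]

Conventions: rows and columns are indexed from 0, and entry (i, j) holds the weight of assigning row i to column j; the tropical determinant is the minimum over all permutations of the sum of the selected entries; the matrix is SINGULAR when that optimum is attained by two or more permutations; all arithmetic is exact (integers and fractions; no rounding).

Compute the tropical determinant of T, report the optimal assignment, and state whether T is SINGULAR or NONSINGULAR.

σ = (0, 1, 2, 3): 8 + 15 + 30 + (-9) = 44
σ = (0, 1, 3, 2): 8 + 15 + 9 + 4 = 36
σ = (0, 2, 1, 3): 8 + 16 + 6 + (-9) = 21
σ = (0, 2, 3, 1): 8 + 16 + 9 + 8 = 41
σ = (0, 3, 1, 2): 8 + 9 + 6 + 4 = 27
σ = (0, 3, 2, 1): 8 + 9 + 30 + 8 = 55
σ = (1, 0, 2, 3): 25 + 9 + 30 + (-9) = 55
σ = (1, 0, 3, 2): 25 + 9 + 9 + 4 = 47
σ = (1, 2, 0, 3): 25 + 16 + 20 + (-9) = 52
σ = (1, 2, 3, 0): 25 + 16 + 9 + 16 = 66
σ = (1, 3, 0, 2): 25 + 9 + 20 + 4 = 58
σ = (1, 3, 2, 0): 25 + 9 + 30 + 16 = 80
σ = (2, 0, 1, 3): 9 + 9 + 6 + (-9) = 15
σ = (2, 0, 3, 1): 9 + 9 + 9 + 8 = 35
σ = (2, 1, 0, 3): 9 + 15 + 20 + (-9) = 35
σ = (2, 1, 3, 0): 9 + 15 + 9 + 16 = 49
σ = (2, 3, 0, 1): 9 + 9 + 20 + 8 = 46
σ = (2, 3, 1, 0): 9 + 9 + 6 + 16 = 40
σ = (3, 0, 1, 2): (-5) + 9 + 6 + 4 = 14
σ = (3, 0, 2, 1): (-5) + 9 + 30 + 8 = 42
σ = (3, 1, 0, 2): (-5) + 15 + 20 + 4 = 34
σ = (3, 1, 2, 0): (-5) + 15 + 30 + 16 = 56
σ = (3, 2, 0, 1): (-5) + 16 + 20 + 8 = 39
σ = (3, 2, 1, 0): (-5) + 16 + 6 + 16 = 33
Optimal value attained by: σ = (3, 0, 1, 2).
Answer: det⊕(T) = 14; verdict: NONSINGULAR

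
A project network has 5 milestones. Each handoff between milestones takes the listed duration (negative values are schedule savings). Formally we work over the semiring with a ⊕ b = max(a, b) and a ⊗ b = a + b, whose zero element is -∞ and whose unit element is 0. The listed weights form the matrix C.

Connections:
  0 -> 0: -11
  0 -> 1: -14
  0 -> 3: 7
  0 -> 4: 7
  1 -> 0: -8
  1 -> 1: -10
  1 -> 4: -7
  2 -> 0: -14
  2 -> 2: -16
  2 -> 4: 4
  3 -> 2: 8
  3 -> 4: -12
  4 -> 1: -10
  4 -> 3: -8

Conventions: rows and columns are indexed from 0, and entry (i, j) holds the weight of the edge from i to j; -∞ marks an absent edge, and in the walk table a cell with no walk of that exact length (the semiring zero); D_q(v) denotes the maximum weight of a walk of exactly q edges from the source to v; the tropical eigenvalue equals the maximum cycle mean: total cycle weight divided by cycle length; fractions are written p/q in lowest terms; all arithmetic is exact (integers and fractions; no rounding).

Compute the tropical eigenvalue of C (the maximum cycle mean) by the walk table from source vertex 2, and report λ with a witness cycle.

q=0: [-∞, -∞, 0, -∞, -∞]
q=1: [-14, -∞, -16, -∞, 4]
q=2: [-25, -6, -32, -4, -7]
q=3: [-14, -16, 4, -15, -13]
q=4: [-10, -23, -7, -7, 8]
q=5: [-21, -2, 1, 0, -3]
Optimal cycle mean attained by: cycle 2->4->3->2, total 4 + (-8) + 8, length 3.
Answer: λ = 4/3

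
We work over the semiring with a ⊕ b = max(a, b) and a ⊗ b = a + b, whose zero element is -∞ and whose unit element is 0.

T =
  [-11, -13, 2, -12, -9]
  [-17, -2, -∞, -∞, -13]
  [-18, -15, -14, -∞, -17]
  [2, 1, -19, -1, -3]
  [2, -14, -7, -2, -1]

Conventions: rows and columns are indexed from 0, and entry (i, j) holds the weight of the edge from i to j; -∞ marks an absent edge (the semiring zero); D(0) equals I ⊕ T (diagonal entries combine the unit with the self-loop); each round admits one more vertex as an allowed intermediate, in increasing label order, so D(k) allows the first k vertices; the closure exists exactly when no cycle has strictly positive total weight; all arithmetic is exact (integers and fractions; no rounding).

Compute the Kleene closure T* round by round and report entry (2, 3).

D(0):
  [0, -13, 2, -12, -9]
  [-17, 0, -∞, -∞, -13]
  [-18, -15, 0, -∞, -17]
  [2, 1, -19, 0, -3]
  [2, -14, -7, -2, 0]
D(1):
  [0, -13, 2, -12, -9]
  [-17, 0, -15, -29, -13]
  [-18, -15, 0, -30, -17]
  [2, 1, 4, 0, -3]
  [2, -11, 4, -2, 0]
D(2):
  [0, -13, 2, -12, -9]
  [-17, 0, -15, -29, -13]
  [-18, -15, 0, -30, -17]
  [2, 1, 4, 0, -3]
  [2, -11, 4, -2, 0]
D(3):
  [0, -13, 2, -12, -9]
  [-17, 0, -15, -29, -13]
  [-18, -15, 0, -30, -17]
  [2, 1, 4, 0, -3]
  [2, -11, 4, -2, 0]
D(4):
  [0, -11, 2, -12, -9]
  [-17, 0, -15, -29, -13]
  [-18, -15, 0, -30, -17]
  [2, 1, 4, 0, -3]
  [2, -1, 4, -2, 0]
D(5):
  [0, -10, 2, -11, -9]
  [-11, 0, -9, -15, -13]
  [-15, -15, 0, -19, -17]
  [2, 1, 4, 0, -3]
  [2, -1, 4, -2, 0]
Answer: T*[2][3] = -19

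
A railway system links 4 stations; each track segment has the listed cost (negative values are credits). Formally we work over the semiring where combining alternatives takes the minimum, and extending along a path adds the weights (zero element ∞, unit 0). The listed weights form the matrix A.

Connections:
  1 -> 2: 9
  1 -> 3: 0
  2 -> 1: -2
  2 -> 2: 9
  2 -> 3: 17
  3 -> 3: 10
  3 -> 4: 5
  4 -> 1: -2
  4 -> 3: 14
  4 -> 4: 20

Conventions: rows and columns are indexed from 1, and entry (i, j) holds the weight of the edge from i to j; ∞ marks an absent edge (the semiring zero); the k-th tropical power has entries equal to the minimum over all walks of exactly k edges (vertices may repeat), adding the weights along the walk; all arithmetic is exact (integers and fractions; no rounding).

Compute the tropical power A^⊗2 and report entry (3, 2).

A^⊗2:
  [7, 18, 10, 5]
  [7, 7, -2, 22]
  [3, ∞, 19, 15]
  [18, 7, -2, 19]
Key observation: no walk of exactly 2 edges connects these vertices, so the entry is the semiring zero.
Answer: (A^⊗2)[3][2] = ∞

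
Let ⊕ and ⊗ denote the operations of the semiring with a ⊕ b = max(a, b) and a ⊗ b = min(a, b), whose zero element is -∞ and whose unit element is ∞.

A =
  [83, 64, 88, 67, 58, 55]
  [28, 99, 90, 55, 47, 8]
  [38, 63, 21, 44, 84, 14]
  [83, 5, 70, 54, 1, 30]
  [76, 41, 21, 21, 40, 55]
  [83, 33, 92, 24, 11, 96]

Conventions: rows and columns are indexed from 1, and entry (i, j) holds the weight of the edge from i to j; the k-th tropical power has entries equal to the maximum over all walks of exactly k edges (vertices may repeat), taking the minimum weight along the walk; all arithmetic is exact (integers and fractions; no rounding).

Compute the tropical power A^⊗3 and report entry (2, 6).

A^⊗2:
  [83, 64, 83, 67, 84, 55]
  [55, 99, 90, 55, 84, 47]
  [76, 63, 63, 55, 47, 55]
  [83, 64, 83, 67, 70, 55]
  [76, 64, 76, 67, 58, 55]
  [83, 64, 92, 67, 84, 96]
A^⊗3:
  [83, 64, 83, 67, 83, 55]
  [76, 99, 90, 55, 84, 55]
  [76, 64, 76, 67, 63, 55]
  [83, 64, 83, 67, 83, 55]
  [76, 64, 76, 67, 76, 55]
  [83, 64, 92, 67, 84, 96]
Key observation: the optimum is the walk 2->3->5->6, with weight 90 min 84 min 55 = 55.
Optimal value attained by: walk 2->3->5->6.
Answer: (A^⊗3)[2][6] = 55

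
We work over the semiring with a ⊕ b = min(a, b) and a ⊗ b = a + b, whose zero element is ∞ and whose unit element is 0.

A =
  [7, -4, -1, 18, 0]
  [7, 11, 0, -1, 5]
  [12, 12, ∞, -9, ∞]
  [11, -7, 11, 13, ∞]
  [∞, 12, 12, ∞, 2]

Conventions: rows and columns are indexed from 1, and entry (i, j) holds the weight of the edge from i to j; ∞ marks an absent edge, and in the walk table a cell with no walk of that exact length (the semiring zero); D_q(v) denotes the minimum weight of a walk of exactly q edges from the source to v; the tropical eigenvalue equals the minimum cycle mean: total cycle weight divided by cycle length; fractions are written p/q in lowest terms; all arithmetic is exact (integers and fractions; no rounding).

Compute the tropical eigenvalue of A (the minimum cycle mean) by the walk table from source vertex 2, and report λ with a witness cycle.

q=0: [∞, 0, ∞, ∞, ∞]
q=1: [7, 11, 0, -1, 5]
q=2: [10, -8, 6, -9, 7]
q=3: [-1, -16, -8, -9, -3]
q=4: [-9, -16, -16, -17, -11]
q=5: [-9, -24, -16, -25, -11]
Optimal cycle mean attained by: cycle 2->3->4->2, total 0 + (-9) + (-7), length 3.
Answer: λ = -16/3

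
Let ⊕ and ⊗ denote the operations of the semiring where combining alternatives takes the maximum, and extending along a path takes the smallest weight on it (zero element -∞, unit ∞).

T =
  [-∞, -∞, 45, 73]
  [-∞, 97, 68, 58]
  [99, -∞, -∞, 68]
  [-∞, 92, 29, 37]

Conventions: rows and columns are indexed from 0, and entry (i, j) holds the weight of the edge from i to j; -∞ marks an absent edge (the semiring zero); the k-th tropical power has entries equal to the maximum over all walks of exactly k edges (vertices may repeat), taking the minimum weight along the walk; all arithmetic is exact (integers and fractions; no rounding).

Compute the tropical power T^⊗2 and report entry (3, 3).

T^⊗2:
  [45, 73, 29, 45]
  [68, 97, 68, 68]
  [-∞, 68, 45, 73]
  [29, 92, 68, 58]
Key observation: the optimum is the walk 3->1->3, with weight 92 min 58 = 58.
Optimal value attained by: walk 3->1->3.
Answer: (T^⊗2)[3][3] = 58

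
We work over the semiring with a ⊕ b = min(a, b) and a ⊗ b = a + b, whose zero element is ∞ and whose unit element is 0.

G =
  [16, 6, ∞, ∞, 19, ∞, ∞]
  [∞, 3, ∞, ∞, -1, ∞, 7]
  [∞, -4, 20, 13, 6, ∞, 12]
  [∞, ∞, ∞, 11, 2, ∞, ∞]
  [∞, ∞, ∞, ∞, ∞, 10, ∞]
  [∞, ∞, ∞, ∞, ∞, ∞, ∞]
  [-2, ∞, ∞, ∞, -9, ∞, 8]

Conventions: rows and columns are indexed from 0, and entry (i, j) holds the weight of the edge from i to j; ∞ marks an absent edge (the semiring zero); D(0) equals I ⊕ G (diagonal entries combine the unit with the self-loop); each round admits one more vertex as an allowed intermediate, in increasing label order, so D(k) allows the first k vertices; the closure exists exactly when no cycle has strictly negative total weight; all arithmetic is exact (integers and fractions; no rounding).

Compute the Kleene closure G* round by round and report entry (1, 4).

D(0):
  [0, 6, ∞, ∞, 19, ∞, ∞]
  [∞, 0, ∞, ∞, -1, ∞, 7]
  [∞, -4, 0, 13, 6, ∞, 12]
  [∞, ∞, ∞, 0, 2, ∞, ∞]
  [∞, ∞, ∞, ∞, 0, 10, ∞]
  [∞, ∞, ∞, ∞, ∞, 0, ∞]
  [-2, ∞, ∞, ∞, -9, ∞, 0]
D(1):
  [0, 6, ∞, ∞, 19, ∞, ∞]
  [∞, 0, ∞, ∞, -1, ∞, 7]
  [∞, -4, 0, 13, 6, ∞, 12]
  [∞, ∞, ∞, 0, 2, ∞, ∞]
  [∞, ∞, ∞, ∞, 0, 10, ∞]
  [∞, ∞, ∞, ∞, ∞, 0, ∞]
  [-2, 4, ∞, ∞, -9, ∞, 0]
D(2):
  [0, 6, ∞, ∞, 5, ∞, 13]
  [∞, 0, ∞, ∞, -1, ∞, 7]
  [∞, -4, 0, 13, -5, ∞, 3]
  [∞, ∞, ∞, 0, 2, ∞, ∞]
  [∞, ∞, ∞, ∞, 0, 10, ∞]
  [∞, ∞, ∞, ∞, ∞, 0, ∞]
  [-2, 4, ∞, ∞, -9, ∞, 0]
D(3):
  [0, 6, ∞, ∞, 5, ∞, 13]
  [∞, 0, ∞, ∞, -1, ∞, 7]
  [∞, -4, 0, 13, -5, ∞, 3]
  [∞, ∞, ∞, 0, 2, ∞, ∞]
  [∞, ∞, ∞, ∞, 0, 10, ∞]
  [∞, ∞, ∞, ∞, ∞, 0, ∞]
  [-2, 4, ∞, ∞, -9, ∞, 0]
D(4):
  [0, 6, ∞, ∞, 5, ∞, 13]
  [∞, 0, ∞, ∞, -1, ∞, 7]
  [∞, -4, 0, 13, -5, ∞, 3]
  [∞, ∞, ∞, 0, 2, ∞, ∞]
  [∞, ∞, ∞, ∞, 0, 10, ∞]
  [∞, ∞, ∞, ∞, ∞, 0, ∞]
  [-2, 4, ∞, ∞, -9, ∞, 0]
D(5):
  [0, 6, ∞, ∞, 5, 15, 13]
  [∞, 0, ∞, ∞, -1, 9, 7]
  [∞, -4, 0, 13, -5, 5, 3]
  [∞, ∞, ∞, 0, 2, 12, ∞]
  [∞, ∞, ∞, ∞, 0, 10, ∞]
  [∞, ∞, ∞, ∞, ∞, 0, ∞]
  [-2, 4, ∞, ∞, -9, 1, 0]
D(6):
  [0, 6, ∞, ∞, 5, 15, 13]
  [∞, 0, ∞, ∞, -1, 9, 7]
  [∞, -4, 0, 13, -5, 5, 3]
  [∞, ∞, ∞, 0, 2, 12, ∞]
  [∞, ∞, ∞, ∞, 0, 10, ∞]
  [∞, ∞, ∞, ∞, ∞, 0, ∞]
  [-2, 4, ∞, ∞, -9, 1, 0]
D(7):
  [0, 6, ∞, ∞, 4, 14, 13]
  [5, 0, ∞, ∞, -2, 8, 7]
  [1, -4, 0, 13, -6, 4, 3]
  [∞, ∞, ∞, 0, 2, 12, ∞]
  [∞, ∞, ∞, ∞, 0, 10, ∞]
  [∞, ∞, ∞, ∞, ∞, 0, ∞]
  [-2, 4, ∞, ∞, -9, 1, 0]
Answer: G*[1][4] = -2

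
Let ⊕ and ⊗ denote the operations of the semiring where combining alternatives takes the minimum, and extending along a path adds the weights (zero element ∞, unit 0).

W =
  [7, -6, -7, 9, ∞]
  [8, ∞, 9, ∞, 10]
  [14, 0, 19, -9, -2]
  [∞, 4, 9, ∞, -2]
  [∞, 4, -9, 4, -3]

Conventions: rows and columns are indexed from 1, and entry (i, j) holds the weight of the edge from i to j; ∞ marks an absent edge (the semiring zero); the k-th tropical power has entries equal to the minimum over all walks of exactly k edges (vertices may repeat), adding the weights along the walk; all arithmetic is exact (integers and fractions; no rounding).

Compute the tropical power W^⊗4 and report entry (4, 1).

W^⊗2:
  [2, -7, 0, -16, -9]
  [15, 2, 1, 0, 7]
  [8, -5, -11, 2, -11]
  [12, 2, -11, 0, -5]
  [5, -9, -12, -18, -11]
W^⊗3:
  [1, -12, -18, -9, -18]
  [10, 1, -2, -8, -2]
  [3, -11, -20, -20, -14]
  [3, -11, -14, -20, -13]
  [-1, -14, -20, -21, -20]
W^⊗4:
  [-4, -18, -27, -27, -21]
  [9, -4, -11, -11, -10]
  [-6, -20, -23, -29, -22]
  [-3, -16, -22, -23, -22]
  [-6, -20, -29, -29, -23]
Key observation: the optimum is the walk 4->5->3->2->1, with weight (-2) + (-9) + 0 + 8 = -3.
Optimal value attained by: walk 4->5->3->2->1.
Answer: (W^⊗4)[4][1] = -3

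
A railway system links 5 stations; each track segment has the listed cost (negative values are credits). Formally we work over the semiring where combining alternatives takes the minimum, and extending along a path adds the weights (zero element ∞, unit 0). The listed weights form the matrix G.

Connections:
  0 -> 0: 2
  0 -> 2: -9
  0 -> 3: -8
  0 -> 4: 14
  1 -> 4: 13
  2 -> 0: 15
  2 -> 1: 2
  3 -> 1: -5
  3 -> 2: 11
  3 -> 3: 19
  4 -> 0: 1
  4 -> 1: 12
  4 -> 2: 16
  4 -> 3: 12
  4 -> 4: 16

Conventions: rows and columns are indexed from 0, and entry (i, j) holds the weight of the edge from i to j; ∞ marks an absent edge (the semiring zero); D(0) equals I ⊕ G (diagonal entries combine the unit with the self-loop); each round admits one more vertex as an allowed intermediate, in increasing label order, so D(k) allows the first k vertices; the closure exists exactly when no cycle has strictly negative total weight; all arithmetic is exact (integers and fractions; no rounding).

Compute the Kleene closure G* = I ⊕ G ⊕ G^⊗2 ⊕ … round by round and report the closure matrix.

D(0):
  [0, ∞, -9, -8, 14]
  [∞, 0, ∞, ∞, 13]
  [15, 2, 0, ∞, ∞]
  [∞, -5, 11, 0, ∞]
  [1, 12, 16, 12, 0]
D(1):
  [0, ∞, -9, -8, 14]
  [∞, 0, ∞, ∞, 13]
  [15, 2, 0, 7, 29]
  [∞, -5, 11, 0, ∞]
  [1, 12, -8, -7, 0]
D(2):
  [0, ∞, -9, -8, 14]
  [∞, 0, ∞, ∞, 13]
  [15, 2, 0, 7, 15]
  [∞, -5, 11, 0, 8]
  [1, 12, -8, -7, 0]
D(3):
  [0, -7, -9, -8, 6]
  [∞, 0, ∞, ∞, 13]
  [15, 2, 0, 7, 15]
  [26, -5, 11, 0, 8]
  [1, -6, -8, -7, 0]
D(4):
  [0, -13, -9, -8, 0]
  [∞, 0, ∞, ∞, 13]
  [15, 2, 0, 7, 15]
  [26, -5, 11, 0, 8]
  [1, -12, -8, -7, 0]
D(5):
  [0, -13, -9, -8, 0]
  [14, 0, 5, 6, 13]
  [15, 2, 0, 7, 15]
  [9, -5, 0, 0, 8]
  [1, -12, -8, -7, 0]
Answer: G* = [[0, -13, -9, -8, 0], [14, 0, 5, 6, 13], [15, 2, 0, 7, 15], [9, -5, 0, 0, 8], [1, -12, -8, -7, 0]]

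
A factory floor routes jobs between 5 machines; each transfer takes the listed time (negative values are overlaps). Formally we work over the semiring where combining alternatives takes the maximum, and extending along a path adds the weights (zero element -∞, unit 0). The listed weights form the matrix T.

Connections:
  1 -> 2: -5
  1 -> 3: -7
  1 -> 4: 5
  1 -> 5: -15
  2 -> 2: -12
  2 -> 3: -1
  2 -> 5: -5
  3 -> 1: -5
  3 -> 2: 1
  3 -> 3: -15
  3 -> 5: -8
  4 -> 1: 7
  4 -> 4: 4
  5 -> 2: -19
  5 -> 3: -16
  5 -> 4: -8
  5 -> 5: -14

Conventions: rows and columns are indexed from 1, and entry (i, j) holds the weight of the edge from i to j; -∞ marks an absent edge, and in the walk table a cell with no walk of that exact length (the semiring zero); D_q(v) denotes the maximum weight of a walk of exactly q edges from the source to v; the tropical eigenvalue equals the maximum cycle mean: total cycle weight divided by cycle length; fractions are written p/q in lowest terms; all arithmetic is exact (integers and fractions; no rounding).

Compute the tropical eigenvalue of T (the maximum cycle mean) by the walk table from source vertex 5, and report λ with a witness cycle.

q=0: [-∞, -∞, -∞, -∞, 0]
q=1: [-∞, -19, -16, -8, -14]
q=2: [-1, -15, -20, -4, -24]
q=3: [3, -6, -8, 4, -16]
q=4: [11, -2, -4, 8, -11]
q=5: [15, 6, 4, 16, -4]
Optimal cycle mean attained by: cycle 1->4->1, total 5 + 7, length 2.
Answer: λ = 6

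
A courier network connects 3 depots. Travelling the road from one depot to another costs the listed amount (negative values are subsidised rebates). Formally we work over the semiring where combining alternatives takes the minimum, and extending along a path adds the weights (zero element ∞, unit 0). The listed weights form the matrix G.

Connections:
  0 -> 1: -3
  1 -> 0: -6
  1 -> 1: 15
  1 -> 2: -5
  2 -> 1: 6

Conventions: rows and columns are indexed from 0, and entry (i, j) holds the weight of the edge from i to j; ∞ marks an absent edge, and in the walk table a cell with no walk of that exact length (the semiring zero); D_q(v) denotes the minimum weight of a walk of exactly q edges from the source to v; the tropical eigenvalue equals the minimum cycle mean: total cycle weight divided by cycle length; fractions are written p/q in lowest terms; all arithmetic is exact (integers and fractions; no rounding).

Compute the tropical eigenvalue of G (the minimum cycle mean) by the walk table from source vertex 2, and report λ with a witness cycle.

q=0: [∞, ∞, 0]
q=1: [∞, 6, ∞]
q=2: [0, 21, 1]
q=3: [15, -3, 16]
Optimal cycle mean attained by: cycle 0->1->0, total (-3) + (-6), length 2.
Answer: λ = -9/2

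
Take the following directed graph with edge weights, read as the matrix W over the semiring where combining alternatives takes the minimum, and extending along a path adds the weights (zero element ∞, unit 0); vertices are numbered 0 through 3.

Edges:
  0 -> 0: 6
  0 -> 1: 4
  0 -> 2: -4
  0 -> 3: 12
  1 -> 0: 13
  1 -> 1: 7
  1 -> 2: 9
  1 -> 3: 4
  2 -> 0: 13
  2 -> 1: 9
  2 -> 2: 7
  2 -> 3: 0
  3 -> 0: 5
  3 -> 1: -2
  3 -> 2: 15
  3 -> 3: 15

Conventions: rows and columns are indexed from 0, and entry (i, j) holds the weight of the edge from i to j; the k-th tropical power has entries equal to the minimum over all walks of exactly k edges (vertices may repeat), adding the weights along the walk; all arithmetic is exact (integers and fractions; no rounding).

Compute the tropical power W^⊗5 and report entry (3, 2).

W^⊗2:
  [9, 5, 2, -4]
  [9, 2, 9, 9]
  [5, -2, 9, 7]
  [11, 5, 1, 2]
W^⊗3:
  [1, -6, 5, 2]
  [14, 7, 5, 6]
  [11, 5, 1, 2]
  [7, 0, 7, 1]
W^⊗4:
  [7, 0, -3, -2]
  [11, 4, 10, 5]
  [7, 0, 7, 1]
  [6, -1, 3, 4]
W^⊗5:
  [3, -4, 3, -3]
  [10, 3, 7, 8]
  [6, -1, 3, 4]
  [9, 2, 2, 3]
Key observation: the optimum is the walk 3->0->2->3->0->2, with weight 5 + (-4) + 0 + 5 + (-4) = 2.
Optimal value attained by: walk 3->0->2->3->0->2.
Answer: (W^⊗5)[3][2] = 2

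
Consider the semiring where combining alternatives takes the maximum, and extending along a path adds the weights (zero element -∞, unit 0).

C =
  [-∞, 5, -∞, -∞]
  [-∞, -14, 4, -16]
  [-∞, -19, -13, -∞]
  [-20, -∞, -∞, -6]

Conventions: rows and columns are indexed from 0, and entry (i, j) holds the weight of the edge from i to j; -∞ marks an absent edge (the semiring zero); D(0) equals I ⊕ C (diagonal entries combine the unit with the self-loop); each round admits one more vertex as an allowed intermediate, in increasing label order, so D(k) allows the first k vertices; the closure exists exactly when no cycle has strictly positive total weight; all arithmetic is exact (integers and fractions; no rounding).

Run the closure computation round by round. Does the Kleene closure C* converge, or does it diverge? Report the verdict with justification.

D(0):
  [0, 5, -∞, -∞]
  [-∞, 0, 4, -16]
  [-∞, -19, 0, -∞]
  [-20, -∞, -∞, 0]
D(1):
  [0, 5, -∞, -∞]
  [-∞, 0, 4, -16]
  [-∞, -19, 0, -∞]
  [-20, -15, -∞, 0]
D(2):
  [0, 5, 9, -11]
  [-∞, 0, 4, -16]
  [-∞, -19, 0, -35]
  [-20, -15, -11, 0]
D(3):
  [0, 5, 9, -11]
  [-∞, 0, 4, -16]
  [-∞, -19, 0, -35]
  [-20, -15, -11, 0]
D(4):
  [0, 5, 9, -11]
  [-36, 0, 4, -16]
  [-55, -19, 0, -35]
  [-20, -15, -11, 0]
Key observation: every diagonal entry stays at the unit through all rounds, so no improving cycle exists.
Answer: CONVERGES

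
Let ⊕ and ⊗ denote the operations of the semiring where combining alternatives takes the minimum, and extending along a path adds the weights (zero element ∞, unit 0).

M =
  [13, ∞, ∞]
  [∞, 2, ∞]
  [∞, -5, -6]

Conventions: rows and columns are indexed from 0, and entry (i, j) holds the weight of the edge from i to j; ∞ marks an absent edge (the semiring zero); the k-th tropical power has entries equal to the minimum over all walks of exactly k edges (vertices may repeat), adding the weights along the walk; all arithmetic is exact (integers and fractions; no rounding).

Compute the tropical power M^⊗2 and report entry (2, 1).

M^⊗2:
  [26, ∞, ∞]
  [∞, 4, ∞]
  [∞, -11, -12]
Key observation: the optimum is the walk 2->2->1, with weight (-6) + (-5) = -11.
Optimal value attained by: walk 2->2->1.
Answer: (M^⊗2)[2][1] = -11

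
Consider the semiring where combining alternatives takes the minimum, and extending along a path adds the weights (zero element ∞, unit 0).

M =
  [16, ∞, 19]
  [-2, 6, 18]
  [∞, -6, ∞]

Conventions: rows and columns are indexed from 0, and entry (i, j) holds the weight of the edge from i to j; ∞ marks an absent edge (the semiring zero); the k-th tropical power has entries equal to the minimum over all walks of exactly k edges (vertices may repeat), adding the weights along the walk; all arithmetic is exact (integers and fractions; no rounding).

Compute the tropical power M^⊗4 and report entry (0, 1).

M^⊗2:
  [32, 13, 35]
  [4, 12, 17]
  [-8, 0, 12]
M^⊗3:
  [11, 19, 31]
  [10, 11, 23]
  [-2, 6, 11]
M^⊗4:
  [17, 25, 30]
  [9, 17, 29]
  [4, 5, 17]
Key observation: the optimum is the walk 0->2->1->1->1, with weight 19 + (-6) + 6 + 6 = 25.
Optimal value attained by: walk 0->2->1->1->1.
Answer: (M^⊗4)[0][1] = 25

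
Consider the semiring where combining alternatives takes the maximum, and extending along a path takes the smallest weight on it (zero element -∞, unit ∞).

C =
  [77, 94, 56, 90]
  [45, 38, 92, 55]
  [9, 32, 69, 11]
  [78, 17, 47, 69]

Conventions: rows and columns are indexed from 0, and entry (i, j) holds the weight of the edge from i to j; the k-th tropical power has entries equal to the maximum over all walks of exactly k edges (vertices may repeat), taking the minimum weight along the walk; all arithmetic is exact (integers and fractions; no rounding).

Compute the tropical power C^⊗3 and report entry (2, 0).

C^⊗2:
  [78, 77, 92, 77]
  [55, 45, 69, 55]
  [32, 32, 69, 32]
  [77, 78, 56, 78]
C^⊗3:
  [77, 78, 77, 78]
  [55, 55, 69, 55]
  [32, 32, 69, 32]
  [78, 77, 78, 77]
Key observation: the optimum is the walk 2->1->3->0, with weight 32 min 55 min 78 = 32.
Optimal value attained by: walk 2->1->3->0.
Answer: (C^⊗3)[2][0] = 32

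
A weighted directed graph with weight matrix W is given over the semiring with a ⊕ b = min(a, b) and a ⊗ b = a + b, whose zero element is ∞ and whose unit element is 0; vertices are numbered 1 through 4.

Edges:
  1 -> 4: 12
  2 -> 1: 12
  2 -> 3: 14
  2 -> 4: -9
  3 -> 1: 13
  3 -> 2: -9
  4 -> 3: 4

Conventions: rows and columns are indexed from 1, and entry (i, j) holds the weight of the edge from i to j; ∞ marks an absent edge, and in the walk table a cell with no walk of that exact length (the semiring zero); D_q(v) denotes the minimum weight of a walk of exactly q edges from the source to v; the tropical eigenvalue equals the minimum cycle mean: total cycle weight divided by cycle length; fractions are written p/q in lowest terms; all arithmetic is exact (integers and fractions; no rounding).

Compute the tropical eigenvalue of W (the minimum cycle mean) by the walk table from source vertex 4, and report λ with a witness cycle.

q=0: [∞, ∞, ∞, 0]
q=1: [∞, ∞, 4, ∞]
q=2: [17, -5, ∞, ∞]
q=3: [7, ∞, 9, -14]
q=4: [22, 0, -10, 19]
Optimal cycle mean attained by: cycle 2->4->3->2, total (-9) + 4 + (-9), length 3.
Answer: λ = -14/3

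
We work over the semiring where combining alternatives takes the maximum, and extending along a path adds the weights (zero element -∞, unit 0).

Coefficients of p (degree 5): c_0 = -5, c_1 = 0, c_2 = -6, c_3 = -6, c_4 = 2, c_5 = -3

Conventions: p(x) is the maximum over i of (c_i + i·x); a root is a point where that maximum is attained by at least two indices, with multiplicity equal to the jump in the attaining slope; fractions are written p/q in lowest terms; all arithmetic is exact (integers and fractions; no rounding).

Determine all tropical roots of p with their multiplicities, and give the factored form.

hull edge (i=0, c=-5) to (i=1, c=0): slope 5, span 1
hull edge (i=1, c=0) to (i=4, c=2): slope 2/3, span 3
hull edge (i=4, c=2) to (i=5, c=-3): slope -5, span 1
Factored form: p(x) = -3 ⊗ (x ⊕ (-5)) ⊗ (x ⊕ (-2/3)) ⊗ (x ⊕ (-2/3)) ⊗ (x ⊕ (-2/3)) ⊗ (x ⊕ 5)
Answer: roots = -5 (mult 1), -2/3 (mult 3), 5 (mult 1)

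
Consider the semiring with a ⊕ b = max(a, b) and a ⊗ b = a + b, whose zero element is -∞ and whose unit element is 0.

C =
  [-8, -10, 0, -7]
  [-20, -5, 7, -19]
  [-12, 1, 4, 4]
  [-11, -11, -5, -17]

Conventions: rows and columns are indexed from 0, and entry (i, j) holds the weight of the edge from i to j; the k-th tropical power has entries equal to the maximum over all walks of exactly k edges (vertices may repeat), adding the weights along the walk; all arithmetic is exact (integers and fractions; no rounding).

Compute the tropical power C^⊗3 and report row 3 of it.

C^⊗2:
  [-12, 1, 4, 4]
  [-5, 8, 11, 11]
  [-7, 5, 8, 8]
  [-17, -4, -1, -1]
C^⊗3:
  [-7, 5, 8, 8]
  [0, 12, 15, 15]
  [-3, 9, 12, 12]
  [-12, 0, 3, 3]
Answer: row 3 of C^⊗3 = [-12, 0, 3, 3]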